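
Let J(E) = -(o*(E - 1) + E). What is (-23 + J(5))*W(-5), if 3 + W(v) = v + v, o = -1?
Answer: 312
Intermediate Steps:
W(v) = -3 + 2*v (W(v) = -3 + (v + v) = -3 + 2*v)
J(E) = -1 (J(E) = -(-(E - 1) + E) = -(-(-1 + E) + E) = -((1 - E) + E) = -1*1 = -1)
(-23 + J(5))*W(-5) = (-23 - 1)*(-3 + 2*(-5)) = -24*(-3 - 10) = -24*(-13) = 312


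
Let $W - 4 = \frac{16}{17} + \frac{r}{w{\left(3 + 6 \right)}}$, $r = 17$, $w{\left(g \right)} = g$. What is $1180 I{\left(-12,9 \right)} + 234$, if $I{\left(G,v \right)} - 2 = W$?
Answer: $\frac{1629982}{153} \approx 10653.0$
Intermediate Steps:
$W = \frac{1045}{153}$ ($W = 4 + \left(\frac{16}{17} + \frac{17}{3 + 6}\right) = 4 + \left(16 \cdot \frac{1}{17} + \frac{17}{9}\right) = 4 + \left(\frac{16}{17} + 17 \cdot \frac{1}{9}\right) = 4 + \left(\frac{16}{17} + \frac{17}{9}\right) = 4 + \frac{433}{153} = \frac{1045}{153} \approx 6.8301$)
$I{\left(G,v \right)} = \frac{1351}{153}$ ($I{\left(G,v \right)} = 2 + \frac{1045}{153} = \frac{1351}{153}$)
$1180 I{\left(-12,9 \right)} + 234 = 1180 \cdot \frac{1351}{153} + 234 = \frac{1594180}{153} + 234 = \frac{1629982}{153}$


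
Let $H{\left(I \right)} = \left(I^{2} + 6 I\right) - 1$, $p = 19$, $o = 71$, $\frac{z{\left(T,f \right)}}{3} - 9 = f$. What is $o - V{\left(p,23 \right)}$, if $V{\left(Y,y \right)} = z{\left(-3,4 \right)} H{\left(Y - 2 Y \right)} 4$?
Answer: $-38305$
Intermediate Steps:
$z{\left(T,f \right)} = 27 + 3 f$
$H{\left(I \right)} = -1 + I^{2} + 6 I$
$V{\left(Y,y \right)} = -156 - 936 Y + 156 Y^{2}$ ($V{\left(Y,y \right)} = \left(27 + 3 \cdot 4\right) \left(-1 + \left(Y - 2 Y\right)^{2} + 6 \left(Y - 2 Y\right)\right) 4 = \left(27 + 12\right) \left(-1 + \left(- Y\right)^{2} + 6 \left(- Y\right)\right) 4 = 39 \left(-1 + Y^{2} - 6 Y\right) 4 = \left(-39 - 234 Y + 39 Y^{2}\right) 4 = -156 - 936 Y + 156 Y^{2}$)
$o - V{\left(p,23 \right)} = 71 - \left(-156 - 17784 + 156 \cdot 19^{2}\right) = 71 - \left(-156 - 17784 + 156 \cdot 361\right) = 71 - \left(-156 - 17784 + 56316\right) = 71 - 38376 = -38305$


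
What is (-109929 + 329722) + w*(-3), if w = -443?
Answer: 221122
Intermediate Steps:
(-109929 + 329722) + w*(-3) = (-109929 + 329722) - 443*(-3) = 219793 + 1329 = 221122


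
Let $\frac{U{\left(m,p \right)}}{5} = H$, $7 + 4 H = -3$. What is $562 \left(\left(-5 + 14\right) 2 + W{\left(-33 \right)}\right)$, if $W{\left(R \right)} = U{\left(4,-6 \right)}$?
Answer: $3091$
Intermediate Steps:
$H = - \frac{5}{2}$ ($H = - \frac{7}{4} + \frac{1}{4} \left(-3\right) = - \frac{7}{4} - \frac{3}{4} = - \frac{5}{2} \approx -2.5$)
$U{\left(m,p \right)} = - \frac{25}{2}$ ($U{\left(m,p \right)} = 5 \left(- \frac{5}{2}\right) = - \frac{25}{2}$)
$W{\left(R \right)} = - \frac{25}{2}$
$562 \left(\left(-5 + 14\right) 2 + W{\left(-33 \right)}\right) = 562 \left(\left(-5 + 14\right) 2 - \frac{25}{2}\right) = 562 \left(9 \cdot 2 - \frac{25}{2}\right) = 562 \left(18 - \frac{25}{2}\right) = 562 \cdot \frac{11}{2} = 3091$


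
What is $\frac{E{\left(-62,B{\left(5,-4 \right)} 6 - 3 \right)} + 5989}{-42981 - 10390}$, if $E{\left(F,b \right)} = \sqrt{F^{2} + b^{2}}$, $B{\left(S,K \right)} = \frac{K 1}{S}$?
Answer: $- \frac{113}{1007} - \frac{\sqrt{97621}}{266855} \approx -0.11339$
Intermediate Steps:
$B{\left(S,K \right)} = \frac{K}{S}$
$\frac{E{\left(-62,B{\left(5,-4 \right)} 6 - 3 \right)} + 5989}{-42981 - 10390} = \frac{\sqrt{\left(-62\right)^{2} + \left(- \frac{4}{5} \cdot 6 - 3\right)^{2}} + 5989}{-42981 - 10390} = \frac{\sqrt{3844 + \left(\left(-4\right) \frac{1}{5} \cdot 6 - 3\right)^{2}} + 5989}{-53371} = \left(\sqrt{3844 + \left(\left(- \frac{4}{5}\right) 6 - 3\right)^{2}} + 5989\right) \left(- \frac{1}{53371}\right) = \left(\sqrt{3844 + \left(- \frac{24}{5} - 3\right)^{2}} + 5989\right) \left(- \frac{1}{53371}\right) = \left(\sqrt{3844 + \left(- \frac{39}{5}\right)^{2}} + 5989\right) \left(- \frac{1}{53371}\right) = \left(\sqrt{3844 + \frac{1521}{25}} + 5989\right) \left(- \frac{1}{53371}\right) = \left(\sqrt{\frac{97621}{25}} + 5989\right) \left(- \frac{1}{53371}\right) = \left(\frac{\sqrt{97621}}{5} + 5989\right) \left(- \frac{1}{53371}\right) = \left(5989 + \frac{\sqrt{97621}}{5}\right) \left(- \frac{1}{53371}\right) = - \frac{113}{1007} - \frac{\sqrt{97621}}{266855}$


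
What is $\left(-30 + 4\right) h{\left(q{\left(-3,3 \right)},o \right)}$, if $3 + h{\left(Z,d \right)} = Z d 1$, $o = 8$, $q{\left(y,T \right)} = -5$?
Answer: $1118$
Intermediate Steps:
$h{\left(Z,d \right)} = -3 + Z d$ ($h{\left(Z,d \right)} = -3 + Z d 1 = -3 + Z d$)
$\left(-30 + 4\right) h{\left(q{\left(-3,3 \right)},o \right)} = \left(-30 + 4\right) \left(-3 - 40\right) = - 26 \left(-3 - 40\right) = \left(-26\right) \left(-43\right) = 1118$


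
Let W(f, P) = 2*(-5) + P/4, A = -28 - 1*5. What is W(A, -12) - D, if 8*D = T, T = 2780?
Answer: -721/2 ≈ -360.50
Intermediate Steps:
D = 695/2 (D = (1/8)*2780 = 695/2 ≈ 347.50)
A = -33 (A = -28 - 5 = -33)
W(f, P) = -10 + P/4 (W(f, P) = -10 + P*(1/4) = -10 + P/4)
W(A, -12) - D = (-10 + (1/4)*(-12)) - 1*695/2 = (-10 - 3) - 695/2 = -13 - 695/2 = -721/2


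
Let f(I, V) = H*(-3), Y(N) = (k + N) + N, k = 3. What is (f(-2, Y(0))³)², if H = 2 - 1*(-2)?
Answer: 2985984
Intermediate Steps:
Y(N) = 3 + 2*N (Y(N) = (3 + N) + N = 3 + 2*N)
H = 4 (H = 2 + 2 = 4)
f(I, V) = -12 (f(I, V) = 4*(-3) = -12)
(f(-2, Y(0))³)² = ((-12)³)² = (-1728)² = 2985984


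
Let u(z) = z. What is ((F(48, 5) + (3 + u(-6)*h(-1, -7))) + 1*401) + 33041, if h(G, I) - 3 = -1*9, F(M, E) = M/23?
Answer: 770111/23 ≈ 33483.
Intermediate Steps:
F(M, E) = M/23 (F(M, E) = M*(1/23) = M/23)
h(G, I) = -6 (h(G, I) = 3 - 1*9 = 3 - 9 = -6)
((F(48, 5) + (3 + u(-6)*h(-1, -7))) + 1*401) + 33041 = (((1/23)*48 + (3 - 6*(-6))) + 1*401) + 33041 = ((48/23 + (3 + 36)) + 401) + 33041 = ((48/23 + 39) + 401) + 33041 = (945/23 + 401) + 33041 = 10168/23 + 33041 = 770111/23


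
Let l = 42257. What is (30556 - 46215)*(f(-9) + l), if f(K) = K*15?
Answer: -659588398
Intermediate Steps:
f(K) = 15*K
(30556 - 46215)*(f(-9) + l) = (30556 - 46215)*(15*(-9) + 42257) = -15659*(-135 + 42257) = -15659*42122 = -659588398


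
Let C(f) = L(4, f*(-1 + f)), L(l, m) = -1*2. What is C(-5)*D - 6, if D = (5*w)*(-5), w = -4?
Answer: -206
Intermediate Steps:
D = 100 (D = (5*(-4))*(-5) = -20*(-5) = 100)
L(l, m) = -2
C(f) = -2
C(-5)*D - 6 = -2*100 - 6 = -200 - 6 = -206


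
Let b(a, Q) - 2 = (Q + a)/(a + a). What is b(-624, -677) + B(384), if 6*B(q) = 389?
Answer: 84709/1248 ≈ 67.876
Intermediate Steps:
b(a, Q) = 2 + (Q + a)/(2*a) (b(a, Q) = 2 + (Q + a)/(a + a) = 2 + (Q + a)/((2*a)) = 2 + (Q + a)*(1/(2*a)) = 2 + (Q + a)/(2*a))
B(q) = 389/6 (B(q) = (1/6)*389 = 389/6)
b(-624, -677) + B(384) = (1/2)*(-677 + 5*(-624))/(-624) + 389/6 = (1/2)*(-1/624)*(-677 - 3120) + 389/6 = (1/2)*(-1/624)*(-3797) + 389/6 = 3797/1248 + 389/6 = 84709/1248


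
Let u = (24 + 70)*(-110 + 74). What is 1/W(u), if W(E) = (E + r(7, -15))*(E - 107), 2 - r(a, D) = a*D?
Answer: 1/11440007 ≈ 8.7413e-8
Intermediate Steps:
r(a, D) = 2 - D*a (r(a, D) = 2 - a*D = 2 - D*a)
u = -3384 (u = 94*(-36) = -3384)
W(E) = (-107 + E)*(107 + E) (W(E) = (E + (2 - 1*(-15)*7))*(E - 107) = (E + (2 + 105))*(-107 + E) = (E + 107)*(-107 + E) = (107 + E)*(-107 + E) = (-107 + E)*(107 + E))
1/W(u) = 1/(-11449 + (-3384)²) = 1/(-11449 + 11451456) = 1/11440007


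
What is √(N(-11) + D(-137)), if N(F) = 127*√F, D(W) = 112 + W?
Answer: √(-25 + 127*I*√11) ≈ 14.088 + 14.949*I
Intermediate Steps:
√(N(-11) + D(-137)) = √(127*√(-11) + (112 - 137)) = √(127*(I*√11) - 25) = √(127*I*√11 - 25) = √(-25 + 127*I*√11)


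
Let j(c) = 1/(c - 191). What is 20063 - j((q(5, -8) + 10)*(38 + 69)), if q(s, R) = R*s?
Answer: 68234264/3401 ≈ 20063.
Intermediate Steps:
j(c) = 1/(-191 + c)
20063 - j((q(5, -8) + 10)*(38 + 69)) = 20063 - 1/(-191 + (-8*5 + 10)*(38 + 69)) = 20063 - 1/(-191 + (-40 + 10)*107) = 20063 - 1/(-191 - 30*107) = 20063 - 1/(-191 - 3210) = 20063 - 1/(-3401) = 20063 - 1*(-1/3401) = 20063 + 1/3401 = 68234264/3401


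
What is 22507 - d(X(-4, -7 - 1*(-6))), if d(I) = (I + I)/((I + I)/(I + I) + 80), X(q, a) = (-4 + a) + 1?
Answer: 1823075/81 ≈ 22507.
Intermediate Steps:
X(q, a) = -3 + a
d(I) = 2*I/81 (d(I) = (2*I)/((2*I)/((2*I)) + 80) = (2*I)/((2*I)*(1/(2*I)) + 80) = (2*I)/(1 + 80) = (2*I)/81 = (2*I)*(1/81) = 2*I/81)
22507 - d(X(-4, -7 - 1*(-6))) = 22507 - 2*(-3 + (-7 - 1*(-6)))/81 = 22507 - 2*(-3 + (-7 + 6))/81 = 22507 - 2*(-3 - 1)/81 = 22507 - 2*(-4)/81 = 22507 - 1*(-8/81) = 22507 + 8/81 = 1823075/81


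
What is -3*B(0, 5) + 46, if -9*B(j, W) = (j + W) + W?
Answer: 148/3 ≈ 49.333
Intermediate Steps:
B(j, W) = -2*W/9 - j/9 (B(j, W) = -((j + W) + W)/9 = -((W + j) + W)/9 = -(j + 2*W)/9 = -2*W/9 - j/9)
-3*B(0, 5) + 46 = -3*(-2/9*5 - 1/9*0) + 46 = -3*(-10/9 + 0) + 46 = -3*(-10/9) + 46 = 10/3 + 46 = 148/3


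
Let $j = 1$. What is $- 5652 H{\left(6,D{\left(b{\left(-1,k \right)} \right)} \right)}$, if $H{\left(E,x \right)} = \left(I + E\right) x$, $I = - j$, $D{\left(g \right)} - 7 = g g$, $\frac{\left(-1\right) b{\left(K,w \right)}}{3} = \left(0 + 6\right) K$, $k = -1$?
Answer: $-9354060$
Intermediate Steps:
$b{\left(K,w \right)} = - 18 K$ ($b{\left(K,w \right)} = - 3 \left(0 + 6\right) K = - 3 \cdot 6 K = - 18 K$)
$D{\left(g \right)} = 7 + g^{2}$ ($D{\left(g \right)} = 7 + g g = 7 + g^{2}$)
$I = -1$ ($I = \left(-1\right) 1 = -1$)
$H{\left(E,x \right)} = x \left(-1 + E\right)$ ($H{\left(E,x \right)} = \left(-1 + E\right) x = x \left(-1 + E\right)$)
$- 5652 H{\left(6,D{\left(b{\left(-1,k \right)} \right)} \right)} = - 5652 \left(7 + \left(\left(-18\right) \left(-1\right)\right)^{2}\right) \left(-1 + 6\right) = - 5652 \left(7 + 18^{2}\right) 5 = - 5652 \left(7 + 324\right) 5 = - 5652 \cdot 331 \cdot 5 = \left(-5652\right) 1655 = -9354060$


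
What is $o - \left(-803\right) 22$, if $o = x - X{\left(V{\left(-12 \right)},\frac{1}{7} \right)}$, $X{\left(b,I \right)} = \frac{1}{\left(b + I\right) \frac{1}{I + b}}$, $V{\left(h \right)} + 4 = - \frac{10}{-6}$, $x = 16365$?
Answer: $34030$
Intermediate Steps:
$V{\left(h \right)} = - \frac{7}{3}$ ($V{\left(h \right)} = -4 - \frac{10}{-6} = -4 - - \frac{5}{3} = -4 + \frac{5}{3} = - \frac{7}{3}$)
$X{\left(b,I \right)} = 1$ ($X{\left(b,I \right)} = \frac{1}{\left(I + b\right) \frac{1}{I + b}} = 1^{-1} = 1$)
$o = 16364$ ($o = 16365 - 1 = 16364$)
$o - \left(-803\right) 22 = 16364 - \left(-803\right) 22 = 16364 - -17666 = 16364 + 17666 = 34030$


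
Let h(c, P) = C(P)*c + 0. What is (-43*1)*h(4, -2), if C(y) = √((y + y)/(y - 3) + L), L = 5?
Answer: -172*√145/5 ≈ -414.23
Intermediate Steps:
C(y) = √(5 + 2*y/(-3 + y)) (C(y) = √((y + y)/(y - 3) + 5) = √((2*y)/(-3 + y) + 5) = √(2*y/(-3 + y) + 5) = √(5 + 2*y/(-3 + y)))
h(c, P) = c*√((-15 + 7*P)/(-3 + P)) (h(c, P) = √((-15 + 7*P)/(-3 + P))*c + 0 = c*√((-15 + 7*P)/(-3 + P)) + 0 = c*√((-15 + 7*P)/(-3 + P)))
(-43*1)*h(4, -2) = (-43*1)*(4*√((-15 + 7*(-2))/(-3 - 2))) = -172*√((-15 - 14)/(-5)) = -172*√(-⅕*(-29)) = -172*√(29/5) = -172*√145/5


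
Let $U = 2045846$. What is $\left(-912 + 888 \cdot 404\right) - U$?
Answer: $-1688006$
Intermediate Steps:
$\left(-912 + 888 \cdot 404\right) - U = \left(-912 + 888 \cdot 404\right) - 2045846 = \left(-912 + 358752\right) - 2045846 = 357840 - 2045846 = -1688006$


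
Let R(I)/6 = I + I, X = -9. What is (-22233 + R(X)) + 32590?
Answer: 10249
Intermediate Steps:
R(I) = 12*I (R(I) = 6*(I + I) = 6*(2*I) = 12*I)
(-22233 + R(X)) + 32590 = (-22233 + 12*(-9)) + 32590 = (-22233 - 108) + 32590 = -22341 + 32590 = 10249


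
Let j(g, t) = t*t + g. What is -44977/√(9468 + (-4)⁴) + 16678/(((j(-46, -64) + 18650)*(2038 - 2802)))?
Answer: -8339/8671400 - 44977*√2431/4862 ≈ -456.11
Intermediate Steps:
j(g, t) = g + t² (j(g, t) = t² + g = g + t²)
-44977/√(9468 + (-4)⁴) + 16678/(((j(-46, -64) + 18650)*(2038 - 2802))) = -44977/√(9468 + (-4)⁴) + 16678/((((-46 + (-64)²) + 18650)*(2038 - 2802))) = -44977/√(9468 + 256) + 16678/((((-46 + 4096) + 18650)*(-764))) = -44977*√2431/4862 + 16678/(((4050 + 18650)*(-764))) = -44977*√2431/4862 + 16678/((22700*(-764))) = -44977*√2431/4862 + 16678/(-17342800) = -44977*√2431/4862 + 16678*(-1/17342800) = -44977*√2431/4862 - 8339/8671400 = -8339/8671400 - 44977*√2431/4862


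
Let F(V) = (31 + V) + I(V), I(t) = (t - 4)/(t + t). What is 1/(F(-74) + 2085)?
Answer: 74/151147 ≈ 0.00048959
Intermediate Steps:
I(t) = (-4 + t)/(2*t) (I(t) = (-4 + t)/((2*t)) = (-4 + t)*(1/(2*t)) = (-4 + t)/(2*t))
F(V) = 31 + V + (-4 + V)/(2*V) (F(V) = (31 + V) + (-4 + V)/(2*V) = 31 + V + (-4 + V)/(2*V))
1/(F(-74) + 2085) = 1/((63/2 - 74 - 2/(-74)) + 2085) = 1/((63/2 - 74 - 2*(-1/74)) + 2085) = 1/((63/2 - 74 + 1/37) + 2085) = 1/(-3143/74 + 2085) = 1/(151147/74) = 74/151147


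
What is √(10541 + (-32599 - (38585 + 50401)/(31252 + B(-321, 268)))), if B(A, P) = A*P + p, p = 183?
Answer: 4*I*√4108544325809/54593 ≈ 148.51*I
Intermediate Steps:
B(A, P) = 183 + A*P (B(A, P) = A*P + 183 = 183 + A*P)
√(10541 + (-32599 - (38585 + 50401)/(31252 + B(-321, 268)))) = √(10541 + (-32599 - (38585 + 50401)/(31252 + (183 - 321*268)))) = √(10541 + (-32599 - 88986/(31252 + (183 - 86028)))) = √(10541 + (-32599 - 88986/(31252 - 85845))) = √(10541 + (-32599 - 88986/(-54593))) = √(10541 + (-32599 - 88986*(-1)/54593)) = √(10541 + (-32599 - 1*(-88986/54593))) = √(10541 + (-32599 + 88986/54593)) = √(10541 - 1779588221/54593) = √(-1204123408/54593) = 4*I*√4108544325809/54593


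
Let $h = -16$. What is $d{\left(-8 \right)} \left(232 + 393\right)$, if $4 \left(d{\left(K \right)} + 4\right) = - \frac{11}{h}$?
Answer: $- \frac{153125}{64} \approx -2392.6$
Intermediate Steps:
$d{\left(K \right)} = - \frac{245}{64}$ ($d{\left(K \right)} = -4 + \frac{\left(-11\right) \frac{1}{-16}}{4} = -4 + \frac{\left(-11\right) \left(- \frac{1}{16}\right)}{4} = -4 + \frac{1}{4} \cdot \frac{11}{16} = -4 + \frac{11}{64} = - \frac{245}{64}$)
$d{\left(-8 \right)} \left(232 + 393\right) = - \frac{245 \left(232 + 393\right)}{64} = \left(- \frac{245}{64}\right) 625 = - \frac{153125}{64}$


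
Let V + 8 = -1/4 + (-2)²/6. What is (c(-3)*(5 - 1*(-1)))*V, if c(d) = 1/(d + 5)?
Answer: -91/4 ≈ -22.750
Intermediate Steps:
c(d) = 1/(5 + d)
V = -91/12 (V = -8 + (-1/4 + (-2)²/6) = -8 + (-1*¼ + 4*(⅙)) = -8 + (-¼ + ⅔) = -8 + 5/12 = -91/12 ≈ -7.5833)
(c(-3)*(5 - 1*(-1)))*V = ((5 - 1*(-1))/(5 - 3))*(-91/12) = ((5 + 1)/2)*(-91/12) = ((½)*6)*(-91/12) = 3*(-91/12) = -91/4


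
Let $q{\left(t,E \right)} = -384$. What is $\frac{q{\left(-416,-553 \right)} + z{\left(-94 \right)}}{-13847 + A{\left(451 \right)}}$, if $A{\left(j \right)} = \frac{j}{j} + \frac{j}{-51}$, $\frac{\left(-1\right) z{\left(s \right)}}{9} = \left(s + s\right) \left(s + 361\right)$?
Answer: $- \frac{23020380}{706597} \approx -32.579$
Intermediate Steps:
$z{\left(s \right)} = - 18 s \left(361 + s\right)$ ($z{\left(s \right)} = - 9 \left(s + s\right) \left(s + 361\right) = - 9 \cdot 2 s \left(361 + s\right) = - 18 s \left(361 + s\right)$)
$A{\left(j \right)} = 1 - \frac{j}{51}$ ($A{\left(j \right)} = 1 + j \left(- \frac{1}{51}\right) = 1 - \frac{j}{51}$)
$\frac{q{\left(-416,-553 \right)} + z{\left(-94 \right)}}{-13847 + A{\left(451 \right)}} = \frac{-384 - - 1692 \left(361 - 94\right)}{-13847 + \left(1 - \frac{451}{51}\right)} = \frac{-384 - \left(-1692\right) 267}{-13847 + \left(1 - \frac{451}{51}\right)} = \frac{-384 + 451764}{-13847 - \frac{400}{51}} = \frac{451380}{- \frac{706597}{51}} = 451380 \left(- \frac{51}{706597}\right) = - \frac{23020380}{706597}$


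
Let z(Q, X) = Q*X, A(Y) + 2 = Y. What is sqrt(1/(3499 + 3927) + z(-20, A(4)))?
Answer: I*sqrt(2205811614)/7426 ≈ 6.3245*I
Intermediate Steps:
A(Y) = -2 + Y
sqrt(1/(3499 + 3927) + z(-20, A(4))) = sqrt(1/(3499 + 3927) - 20*(-2 + 4)) = sqrt(1/7426 - 20*2) = sqrt(1/7426 - 40) = sqrt(-297039/7426) = I*sqrt(2205811614)/7426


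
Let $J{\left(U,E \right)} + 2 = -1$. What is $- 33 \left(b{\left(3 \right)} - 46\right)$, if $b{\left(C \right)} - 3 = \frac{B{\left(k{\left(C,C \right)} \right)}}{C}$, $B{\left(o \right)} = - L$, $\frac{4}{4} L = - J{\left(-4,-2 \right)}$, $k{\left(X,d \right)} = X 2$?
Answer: $1452$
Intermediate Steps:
$k{\left(X,d \right)} = 2 X$
$J{\left(U,E \right)} = -3$ ($J{\left(U,E \right)} = -2 - 1 = -3$)
$L = 3$ ($L = \left(-1\right) \left(-3\right) = 3$)
$B{\left(o \right)} = -3$ ($B{\left(o \right)} = \left(-1\right) 3 = -3$)
$b{\left(C \right)} = 3 - \frac{3}{C}$
$- 33 \left(b{\left(3 \right)} - 46\right) = - 33 \left(\left(3 - \frac{3}{3}\right) - 46\right) = - 33 \left(\left(3 - 1\right) - 46\right) = - 33 \left(2 - 46\right) = \left(-33\right) \left(-44\right) = 1452$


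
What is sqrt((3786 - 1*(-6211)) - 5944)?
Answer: sqrt(4053) ≈ 63.663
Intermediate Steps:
sqrt((3786 - 1*(-6211)) - 5944) = sqrt((3786 + 6211) - 5944) = sqrt(9997 - 5944) = sqrt(4053)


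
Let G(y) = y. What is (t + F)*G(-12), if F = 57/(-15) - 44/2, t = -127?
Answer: 9168/5 ≈ 1833.6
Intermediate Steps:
F = -129/5 (F = 57*(-1/15) - 44*1/2 = -19/5 - 22 = -129/5 ≈ -25.800)
(t + F)*G(-12) = (-127 - 129/5)*(-12) = -764/5*(-12) = 9168/5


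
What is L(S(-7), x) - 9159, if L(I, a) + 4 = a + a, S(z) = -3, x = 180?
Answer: -8803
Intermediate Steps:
L(I, a) = -4 + 2*a (L(I, a) = -4 + (a + a) = -4 + 2*a)
L(S(-7), x) - 9159 = (-4 + 2*180) - 9159 = (-4 + 360) - 9159 = 356 - 9159 = -8803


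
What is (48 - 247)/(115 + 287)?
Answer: -199/402 ≈ -0.49502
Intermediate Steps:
(48 - 247)/(115 + 287) = -199/402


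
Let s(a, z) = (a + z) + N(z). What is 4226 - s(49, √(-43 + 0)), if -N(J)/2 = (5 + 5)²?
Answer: 4377 - I*√43 ≈ 4377.0 - 6.5574*I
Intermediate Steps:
N(J) = -200 (N(J) = -2*(5 + 5)² = -2*10² = -2*100 = -200)
s(a, z) = -200 + a + z (s(a, z) = (a + z) - 200 = -200 + a + z)
4226 - s(49, √(-43 + 0)) = 4226 - (-200 + 49 + √(-43 + 0)) = 4226 - (-200 + 49 + √(-43)) = 4226 - (-200 + 49 + I*√43) = 4226 - (-151 + I*√43) = 4226 + (151 - I*√43) = 4377 - I*√43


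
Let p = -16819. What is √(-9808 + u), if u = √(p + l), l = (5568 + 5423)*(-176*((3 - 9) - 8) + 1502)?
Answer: √(-9808 + √43573487) ≈ 56.63*I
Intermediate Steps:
l = 43590306 (l = 10991*(-176*(-6 - 8) + 1502) = 10991*(-176*(-14) + 1502) = 10991*(2464 + 1502) = 10991*3966 = 43590306)
u = √43573487 (u = √(-16819 + 43590306) = √43573487 ≈ 6601.0)
√(-9808 + u) = √(-9808 + √43573487)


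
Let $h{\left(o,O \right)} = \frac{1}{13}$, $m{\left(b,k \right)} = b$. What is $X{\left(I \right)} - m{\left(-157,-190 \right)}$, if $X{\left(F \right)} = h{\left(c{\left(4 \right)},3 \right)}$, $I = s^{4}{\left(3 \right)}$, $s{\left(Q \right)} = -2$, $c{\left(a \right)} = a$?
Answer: $\frac{2042}{13} \approx 157.08$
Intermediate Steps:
$h{\left(o,O \right)} = \frac{1}{13}$
$I = 16$ ($I = \left(-2\right)^{4} = 16$)
$X{\left(F \right)} = \frac{1}{13}$
$X{\left(I \right)} - m{\left(-157,-190 \right)} = \frac{1}{13} - -157 = \frac{1}{13} + 157 = \frac{2042}{13}$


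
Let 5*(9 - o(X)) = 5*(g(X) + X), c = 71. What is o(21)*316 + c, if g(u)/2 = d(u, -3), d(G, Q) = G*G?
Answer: -282433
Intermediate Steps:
d(G, Q) = G²
g(u) = 2*u²
o(X) = 9 - X - 2*X² (o(X) = 9 - (2*X² + X) = 9 - (X + 2*X²) = 9 - (5*X + 10*X²)/5 = 9 + (-X - 2*X²) = 9 - X - 2*X²)
o(21)*316 + c = (9 - 1*21 - 2*21²)*316 + 71 = (9 - 21 - 2*441)*316 + 71 = (9 - 21 - 882)*316 + 71 = -894*316 + 71 = -282504 + 71 = -282433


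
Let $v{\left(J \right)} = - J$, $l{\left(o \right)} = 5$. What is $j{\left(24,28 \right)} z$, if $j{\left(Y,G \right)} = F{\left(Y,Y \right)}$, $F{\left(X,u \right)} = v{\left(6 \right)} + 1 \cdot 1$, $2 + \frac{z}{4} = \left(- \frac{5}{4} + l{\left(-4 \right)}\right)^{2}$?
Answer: $- \frac{965}{4} \approx -241.25$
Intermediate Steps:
$z = \frac{193}{4}$ ($z = -8 + 4 \left(- \frac{5}{4} + 5\right)^{2} = -8 + 4 \left(\frac{15}{4}\right)^{2} = -8 + 4 \cdot \frac{225}{16} = -8 + \frac{225}{4} = \frac{193}{4} \approx 48.25$)
$F{\left(X,u \right)} = -5$ ($F{\left(X,u \right)} = \left(-1\right) 6 + 1 \cdot 1 = -6 + 1 = -5$)
$j{\left(Y,G \right)} = -5$
$j{\left(24,28 \right)} z = \left(-5\right) \frac{193}{4} = - \frac{965}{4}$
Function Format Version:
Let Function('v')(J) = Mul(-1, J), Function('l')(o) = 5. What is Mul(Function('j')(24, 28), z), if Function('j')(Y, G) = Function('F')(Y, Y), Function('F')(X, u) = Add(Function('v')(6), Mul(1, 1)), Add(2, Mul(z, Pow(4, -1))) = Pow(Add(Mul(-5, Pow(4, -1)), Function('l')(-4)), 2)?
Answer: Rational(-965, 4) ≈ -241.25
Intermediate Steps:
z = Rational(193, 4) (z = Add(-8, Mul(4, Pow(Add(Mul(-5, Pow(4, -1)), 5), 2))) = Add(-8, Mul(4, Pow(Add(Mul(-5, Rational(1, 4)), 5), 2))) = Add(-8, Mul(4, Pow(Add(Rational(-5, 4), 5), 2))) = Add(-8, Mul(4, Pow(Rational(15, 4), 2))) = Add(-8, Mul(4, Rational(225, 16))) = Add(-8, Rational(225, 4)) = Rational(193, 4) ≈ 48.250)
Function('F')(X, u) = -5 (Function('F')(X, u) = Add(Mul(-1, 6), Mul(1, 1)) = Add(-6, 1) = -5)
Function('j')(Y, G) = -5
Mul(Function('j')(24, 28), z) = Mul(-5, Rational(193, 4)) = Rational(-965, 4)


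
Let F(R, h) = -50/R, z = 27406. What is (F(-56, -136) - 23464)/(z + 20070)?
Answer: -656967/1329328 ≈ -0.49421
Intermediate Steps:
(F(-56, -136) - 23464)/(z + 20070) = (-50/(-56) - 23464)/(27406 + 20070) = (-50*(-1/56) - 23464)/47476 = (25/28 - 23464)*(1/47476) = -656967/28*1/47476 = -656967/1329328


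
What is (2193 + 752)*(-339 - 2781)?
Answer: -9188400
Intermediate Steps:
(2193 + 752)*(-339 - 2781) = 2945*(-3120) = -9188400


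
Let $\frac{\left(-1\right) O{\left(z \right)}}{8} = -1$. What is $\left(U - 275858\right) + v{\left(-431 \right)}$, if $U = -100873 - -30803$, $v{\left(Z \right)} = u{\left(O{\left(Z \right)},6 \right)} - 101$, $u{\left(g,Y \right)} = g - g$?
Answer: $-346029$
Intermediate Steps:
$O{\left(z \right)} = 8$ ($O{\left(z \right)} = \left(-8\right) \left(-1\right) = 8$)
$u{\left(g,Y \right)} = 0$
$v{\left(Z \right)} = -101$ ($v{\left(Z \right)} = 0 - 101 = -101$)
$U = -70070$ ($U = -100873 + 30803 = -70070$)
$\left(U - 275858\right) + v{\left(-431 \right)} = \left(-70070 - 275858\right) - 101 = -345928 - 101 = -346029$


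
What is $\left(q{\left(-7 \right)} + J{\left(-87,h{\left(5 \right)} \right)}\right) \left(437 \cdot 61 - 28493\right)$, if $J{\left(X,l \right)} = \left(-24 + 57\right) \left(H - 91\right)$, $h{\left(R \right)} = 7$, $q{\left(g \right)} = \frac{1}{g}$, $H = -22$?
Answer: $\frac{47926944}{7} \approx 6.8467 \cdot 10^{6}$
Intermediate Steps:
$J{\left(X,l \right)} = -3729$ ($J{\left(X,l \right)} = \left(-24 + 57\right) \left(-22 - 91\right) = 33 \left(-113\right) = -3729$)
$\left(q{\left(-7 \right)} + J{\left(-87,h{\left(5 \right)} \right)}\right) \left(437 \cdot 61 - 28493\right) = \left(\frac{1}{-7} - 3729\right) \left(437 \cdot 61 - 28493\right) = \left(- \frac{1}{7} - 3729\right) \left(26657 - 28493\right) = \left(- \frac{26104}{7}\right) \left(-1836\right) = \frac{47926944}{7}$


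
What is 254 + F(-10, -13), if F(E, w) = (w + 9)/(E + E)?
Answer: 1271/5 ≈ 254.20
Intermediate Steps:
F(E, w) = (9 + w)/(2*E) (F(E, w) = (9 + w)/((2*E)) = (9 + w)*(1/(2*E)) = (9 + w)/(2*E))
254 + F(-10, -13) = 254 + (1/2)*(9 - 13)/(-10) = 254 + (1/2)*(-1/10)*(-4) = 254 + 1/5 = 1271/5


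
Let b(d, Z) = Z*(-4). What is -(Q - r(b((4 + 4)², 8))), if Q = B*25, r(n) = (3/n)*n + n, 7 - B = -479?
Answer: -12179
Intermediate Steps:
B = 486 (B = 7 - 1*(-479) = 7 + 479 = 486)
b(d, Z) = -4*Z
r(n) = 3 + n
Q = 12150 (Q = 486*25 = 12150)
-(Q - r(b((4 + 4)², 8))) = -(12150 - (3 - 4*8)) = -(12150 - (3 - 32)) = -(12150 - 1*(-29)) = -(12150 + 29) = -1*12179 = -12179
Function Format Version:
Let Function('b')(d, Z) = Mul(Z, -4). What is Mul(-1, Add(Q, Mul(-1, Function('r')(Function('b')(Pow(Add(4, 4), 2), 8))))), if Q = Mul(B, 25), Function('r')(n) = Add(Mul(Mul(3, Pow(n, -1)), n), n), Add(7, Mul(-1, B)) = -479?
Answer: -12179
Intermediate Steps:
B = 486 (B = Add(7, Mul(-1, -479)) = Add(7, 479) = 486)
Function('b')(d, Z) = Mul(-4, Z)
Function('r')(n) = Add(3, n)
Q = 12150 (Q = Mul(486, 25) = 12150)
Mul(-1, Add(Q, Mul(-1, Function('r')(Function('b')(Pow(Add(4, 4), 2), 8))))) = Mul(-1, Add(12150, Mul(-1, Add(3, Mul(-4, 8))))) = Mul(-1, Add(12150, Mul(-1, Add(3, -32)))) = Mul(-1, Add(12150, Mul(-1, -29))) = Mul(-1, Add(12150, 29)) = Mul(-1, 12179) = -12179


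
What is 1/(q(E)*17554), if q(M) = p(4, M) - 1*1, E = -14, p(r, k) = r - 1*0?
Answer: 1/52662 ≈ 1.8989e-5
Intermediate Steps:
p(r, k) = r (p(r, k) = r + 0 = r)
q(M) = 3 (q(M) = 4 - 1*1 = 4 - 1 = 3)
1/(q(E)*17554) = 1/(3*17554) = 1/52662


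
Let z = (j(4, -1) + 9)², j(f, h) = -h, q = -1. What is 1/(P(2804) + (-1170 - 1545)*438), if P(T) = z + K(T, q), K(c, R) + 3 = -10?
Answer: -1/1189083 ≈ -8.4098e-7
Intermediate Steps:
K(c, R) = -13 (K(c, R) = -3 - 10 = -13)
z = 100 (z = (-1*(-1) + 9)² = (1 + 9)² = 10² = 100)
P(T) = 87 (P(T) = 100 - 13 = 87)
1/(P(2804) + (-1170 - 1545)*438) = 1/(87 + (-1170 - 1545)*438) = 1/(87 - 2715*438) = 1/(87 - 1189170) = 1/(-1189083) = -1/1189083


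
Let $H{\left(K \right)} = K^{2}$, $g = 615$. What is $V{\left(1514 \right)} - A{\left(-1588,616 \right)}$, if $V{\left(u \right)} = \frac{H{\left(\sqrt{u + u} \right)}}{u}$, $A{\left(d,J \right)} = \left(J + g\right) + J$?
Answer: $-1845$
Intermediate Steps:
$A{\left(d,J \right)} = 615 + 2 J$ ($A{\left(d,J \right)} = \left(J + 615\right) + J = \left(615 + J\right) + J = 615 + 2 J$)
$V{\left(u \right)} = 2$ ($V{\left(u \right)} = \frac{\left(\sqrt{u + u}\right)^{2}}{u} = \frac{\left(\sqrt{2 u}\right)^{2}}{u} = \frac{\left(\sqrt{2} \sqrt{u}\right)^{2}}{u} = \frac{2 u}{u} = 2$)
$V{\left(1514 \right)} - A{\left(-1588,616 \right)} = 2 - \left(615 + 2 \cdot 616\right) = 2 - \left(615 + 1232\right) = 2 - 1847 = -1845$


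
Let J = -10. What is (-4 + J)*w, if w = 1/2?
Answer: -7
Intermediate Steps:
w = 1/2 ≈ 0.50000
(-4 + J)*w = (-4 - 10)*(1/2) = -14*1/2 = -7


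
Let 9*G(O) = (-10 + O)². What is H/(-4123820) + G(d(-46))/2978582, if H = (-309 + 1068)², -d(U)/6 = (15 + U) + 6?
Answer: -7681156801139/55274112104580 ≈ -0.13896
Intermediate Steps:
d(U) = -126 - 6*U (d(U) = -6*((15 + U) + 6) = -6*(21 + U) = -126 - 6*U)
H = 576081 (H = 759² = 576081)
G(O) = (-10 + O)²/9
H/(-4123820) + G(d(-46))/2978582 = 576081/(-4123820) + ((-10 + (-126 - 6*(-46)))²/9)/2978582 = 576081*(-1/4123820) + ((-10 + (-126 + 276))²/9)*(1/2978582) = -576081/4123820 + ((-10 + 150)²/9)*(1/2978582) = -576081/4123820 + ((⅑)*140²)*(1/2978582) = -576081/4123820 + ((⅑)*19600)*(1/2978582) = -576081/4123820 + (19600/9)*(1/2978582) = -576081/4123820 + 9800/13403619 = -7681156801139/55274112104580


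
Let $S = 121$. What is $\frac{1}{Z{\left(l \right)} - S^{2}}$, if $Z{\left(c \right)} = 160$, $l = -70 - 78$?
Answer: $- \frac{1}{14481} \approx -6.9056 \cdot 10^{-5}$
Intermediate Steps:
$l = -148$
$\frac{1}{Z{\left(l \right)} - S^{2}} = \frac{1}{160 - 121^{2}} = \frac{1}{160 - 14641} = \frac{1}{-14481} = - \frac{1}{14481}$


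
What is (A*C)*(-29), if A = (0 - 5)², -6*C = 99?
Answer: 23925/2 ≈ 11963.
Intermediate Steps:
C = -33/2 (C = -⅙*99 = -33/2 ≈ -16.500)
A = 25 (A = (-5)² = 25)
(A*C)*(-29) = (25*(-33/2))*(-29) = -825/2*(-29) = 23925/2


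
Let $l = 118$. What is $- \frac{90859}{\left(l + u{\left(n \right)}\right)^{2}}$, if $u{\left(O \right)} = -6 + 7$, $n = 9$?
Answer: $- \frac{90859}{14161} \approx -6.4161$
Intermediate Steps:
$u{\left(O \right)} = 1$
$- \frac{90859}{\left(l + u{\left(n \right)}\right)^{2}} = - \frac{90859}{\left(118 + 1\right)^{2}} = - \frac{90859}{119^{2}} = - \frac{90859}{14161}$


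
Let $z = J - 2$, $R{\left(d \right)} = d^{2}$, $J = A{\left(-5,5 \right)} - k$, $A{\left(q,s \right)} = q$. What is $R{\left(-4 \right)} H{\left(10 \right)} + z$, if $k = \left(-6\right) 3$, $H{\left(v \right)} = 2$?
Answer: $43$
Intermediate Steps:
$k = -18$
$J = 13$ ($J = -5 - -18 = -5 + 18 = 13$)
$z = 11$ ($z = 13 - 2 = 11$)
$R{\left(-4 \right)} H{\left(10 \right)} + z = \left(-4\right)^{2} \cdot 2 + 11 = 16 \cdot 2 + 11 = 32 + 11 = 43$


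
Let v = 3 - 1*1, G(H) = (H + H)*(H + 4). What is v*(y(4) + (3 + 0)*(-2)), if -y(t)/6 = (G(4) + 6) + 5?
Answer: -912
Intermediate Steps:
G(H) = 2*H*(4 + H) (G(H) = (2*H)*(4 + H) = 2*H*(4 + H))
v = 2 (v = 3 - 1 = 2)
y(t) = -450 (y(t) = -6*((2*4*(4 + 4) + 6) + 5) = -6*((2*4*8 + 6) + 5) = -6*((64 + 6) + 5) = -6*(70 + 5) = -6*75 = -450)
v*(y(4) + (3 + 0)*(-2)) = 2*(-450 + (3 + 0)*(-2)) = 2*(-450 + 3*(-2)) = 2*(-450 - 6) = 2*(-456) = -912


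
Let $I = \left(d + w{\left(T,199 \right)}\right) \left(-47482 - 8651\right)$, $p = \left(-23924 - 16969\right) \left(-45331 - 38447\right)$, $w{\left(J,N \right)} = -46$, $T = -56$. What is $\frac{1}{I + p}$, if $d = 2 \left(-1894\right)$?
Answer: $\frac{1}{3641147676} \approx 2.7464 \cdot 10^{-10}$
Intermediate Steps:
$p = 3425933754$ ($p = \left(-40893\right) \left(-83778\right) = 3425933754$)
$d = -3788$
$I = 215213922$ ($I = \left(-3788 - 46\right) \left(-47482 - 8651\right) = \left(-3834\right) \left(-56133\right) = 215213922$)
$\frac{1}{I + p} = \frac{1}{215213922 + 3425933754} = \frac{1}{3641147676}$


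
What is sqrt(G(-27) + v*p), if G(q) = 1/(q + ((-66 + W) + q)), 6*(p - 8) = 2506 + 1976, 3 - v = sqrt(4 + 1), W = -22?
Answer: sqrt(45671318 - 15223820*sqrt(5))/142 ≈ 24.016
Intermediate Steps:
v = 3 - sqrt(5) (v = 3 - sqrt(4 + 1) = 3 - sqrt(5) ≈ 0.76393)
p = 755 (p = 8 + (2506 + 1976)/6 = 8 + (1/6)*4482 = 8 + 747 = 755)
G(q) = 1/(-88 + 2*q) (G(q) = 1/(q + ((-66 - 22) + q)) = 1/(q + (-88 + q)) = 1/(-88 + 2*q))
sqrt(G(-27) + v*p) = sqrt(1/(2*(-44 - 27)) + (3 - sqrt(5))*755) = sqrt((1/2)/(-71) + (2265 - 755*sqrt(5))) = sqrt((1/2)*(-1/71) + (2265 - 755*sqrt(5))) = sqrt(-1/142 + (2265 - 755*sqrt(5))) = sqrt(321629/142 - 755*sqrt(5))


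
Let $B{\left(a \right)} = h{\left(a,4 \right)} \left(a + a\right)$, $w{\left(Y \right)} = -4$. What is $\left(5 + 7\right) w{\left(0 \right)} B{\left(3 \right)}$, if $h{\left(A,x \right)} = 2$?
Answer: $-576$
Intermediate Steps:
$B{\left(a \right)} = 4 a$ ($B{\left(a \right)} = 2 \left(a + a\right) = 2 \cdot 2 a = 4 a$)
$\left(5 + 7\right) w{\left(0 \right)} B{\left(3 \right)} = \left(5 + 7\right) \left(-4\right) 4 \cdot 3 = 12 \left(-4\right) 12 = \left(-48\right) 12 = -576$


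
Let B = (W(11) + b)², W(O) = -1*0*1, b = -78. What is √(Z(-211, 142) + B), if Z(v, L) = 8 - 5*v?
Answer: √7147 ≈ 84.540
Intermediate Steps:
W(O) = 0 (W(O) = 0*1 = 0)
B = 6084 (B = (0 - 78)² = (-78)² = 6084)
√(Z(-211, 142) + B) = √((8 - 5*(-211)) + 6084) = √((8 + 1055) + 6084) = √(1063 + 6084) = √7147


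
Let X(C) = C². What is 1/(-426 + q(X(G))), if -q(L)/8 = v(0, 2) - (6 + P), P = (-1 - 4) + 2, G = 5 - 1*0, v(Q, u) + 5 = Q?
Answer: -1/362 ≈ -0.0027624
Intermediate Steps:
v(Q, u) = -5 + Q
G = 5 (G = 5 + 0 = 5)
P = -3 (P = -5 + 2 = -3)
q(L) = 64 (q(L) = -8*((-5 + 0) - (6 - 3)) = -8*(-5 - 1*3) = -8*(-5 - 3) = -8*(-8) = 64)
1/(-426 + q(X(G))) = 1/(-426 + 64) = 1/(-362) = -1/362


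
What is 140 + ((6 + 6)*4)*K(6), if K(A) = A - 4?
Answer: 236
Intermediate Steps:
K(A) = -4 + A
140 + ((6 + 6)*4)*K(6) = 140 + ((6 + 6)*4)*(-4 + 6) = 140 + (12*4)*2 = 140 + 48*2 = 140 + 96 = 236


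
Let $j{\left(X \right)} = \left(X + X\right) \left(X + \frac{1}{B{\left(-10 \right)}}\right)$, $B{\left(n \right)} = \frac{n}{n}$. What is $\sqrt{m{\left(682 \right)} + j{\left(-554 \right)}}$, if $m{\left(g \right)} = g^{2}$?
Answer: $2 \sqrt{269462} \approx 1038.2$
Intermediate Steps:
$B{\left(n \right)} = 1$
$j{\left(X \right)} = 2 X \left(1 + X\right)$ ($j{\left(X \right)} = \left(X + X\right) \left(X + 1^{-1}\right) = 2 X \left(X + 1\right) = 2 X \left(1 + X\right)$)
$\sqrt{m{\left(682 \right)} + j{\left(-554 \right)}} = \sqrt{682^{2} + 2 \left(-554\right) \left(1 - 554\right)} = \sqrt{465124 + 2 \left(-554\right) \left(-553\right)} = \sqrt{465124 + 612724} = \sqrt{1077848} = 2 \sqrt{269462}$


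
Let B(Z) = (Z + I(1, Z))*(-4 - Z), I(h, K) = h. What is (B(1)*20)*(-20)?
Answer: 4000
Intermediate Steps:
B(Z) = (1 + Z)*(-4 - Z) (B(Z) = (Z + 1)*(-4 - Z) = (1 + Z)*(-4 - Z))
(B(1)*20)*(-20) = ((-4 - 1*1² - 5*1)*20)*(-20) = ((-4 - 1*1 - 5)*20)*(-20) = ((-4 - 1 - 5)*20)*(-20) = -10*20*(-20) = -200*(-20) = 4000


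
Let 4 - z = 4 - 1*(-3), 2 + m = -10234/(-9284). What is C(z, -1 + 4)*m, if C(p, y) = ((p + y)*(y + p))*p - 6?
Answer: 12501/2321 ≈ 5.3860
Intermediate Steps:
m = -4167/4642 (m = -2 - 10234/(-9284) = -2 - 10234*(-1/9284) = -2 + 5117/4642 = -4167/4642 ≈ -0.89767)
z = -3 (z = 4 - (4 - 1*(-3)) = 4 - (4 + 3) = 4 - 1*7 = 4 - 7 = -3)
C(p, y) = -6 + p*(p + y)**2 (C(p, y) = ((p + y)*(p + y))*p - 6 = (p + y)**2*p - 6 = p*(p + y)**2 - 6 = -6 + p*(p + y)**2)
C(z, -1 + 4)*m = (-6 - 3*(-3 + (-1 + 4))**2)*(-4167/4642) = (-6 - 3*(-3 + 3)**2)*(-4167/4642) = (-6 - 3*0**2)*(-4167/4642) = (-6 - 3*0)*(-4167/4642) = (-6 + 0)*(-4167/4642) = -6*(-4167/4642) = 12501/2321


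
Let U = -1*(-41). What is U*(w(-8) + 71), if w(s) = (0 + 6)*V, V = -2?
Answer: 2419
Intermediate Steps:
U = 41
w(s) = -12 (w(s) = (0 + 6)*(-2) = 6*(-2) = -12)
U*(w(-8) + 71) = 41*(-12 + 71) = 41*59 = 2419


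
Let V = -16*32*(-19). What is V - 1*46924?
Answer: -37196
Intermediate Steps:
V = 9728 (V = -512*(-19) = 9728)
V - 1*46924 = 9728 - 1*46924 = 9728 - 46924 = -37196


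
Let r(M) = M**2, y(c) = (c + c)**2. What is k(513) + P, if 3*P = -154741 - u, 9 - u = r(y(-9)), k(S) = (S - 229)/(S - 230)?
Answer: -14085190/849 ≈ -16590.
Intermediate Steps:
k(S) = (-229 + S)/(-230 + S)
y(c) = 4*c**2 (y(c) = (2*c)**2 = 4*c**2)
u = -104967 (u = 9 - (4*(-9)**2)**2 = 9 - (4*81)**2 = 9 - 1*324**2 = 9 - 1*104976 = 9 - 104976 = -104967)
P = -49774/3 (P = (-154741 - 1*(-104967))/3 = (-154741 + 104967)/3 = (1/3)*(-49774) = -49774/3 ≈ -16591.)
k(513) + P = (-229 + 513)/(-230 + 513) - 49774/3 = 284/283 - 49774/3 = -14085190/849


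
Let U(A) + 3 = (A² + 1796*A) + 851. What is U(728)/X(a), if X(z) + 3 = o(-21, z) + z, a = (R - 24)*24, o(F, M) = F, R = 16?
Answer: -229790/27 ≈ -8510.7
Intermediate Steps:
a = -192 (a = (16 - 24)*24 = -8*24 = -192)
U(A) = 848 + A² + 1796*A (U(A) = -3 + ((A² + 1796*A) + 851) = -3 + (851 + A² + 1796*A) = 848 + A² + 1796*A)
X(z) = -24 + z (X(z) = -3 + (-21 + z) = -24 + z)
U(728)/X(a) = (848 + 728² + 1796*728)/(-24 - 192) = (848 + 529984 + 1307488)/(-216) = 1838320*(-1/216) = -229790/27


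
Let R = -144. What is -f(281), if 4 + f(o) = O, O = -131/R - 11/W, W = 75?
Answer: 11653/3600 ≈ 3.2369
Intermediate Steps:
O = 2747/3600 (O = -131/(-144) - 11/75 = -131*(-1/144) - 11*1/75 = 131/144 - 11/75 = 2747/3600 ≈ 0.76306)
f(o) = -11653/3600 (f(o) = -4 + 2747/3600 = -11653/3600)
-f(281) = -1*(-11653/3600) = 11653/3600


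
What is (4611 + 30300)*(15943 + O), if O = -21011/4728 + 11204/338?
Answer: 148510260242001/266344 ≈ 5.5759e+8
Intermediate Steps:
O = 22935397/799032 (O = -21011*1/4728 + 11204*(1/338) = -21011/4728 + 5602/169 = 22935397/799032 ≈ 28.704)
(4611 + 30300)*(15943 + O) = (4611 + 30300)*(15943 + 22935397/799032) = 34911*(12761902573/799032) = 148510260242001/266344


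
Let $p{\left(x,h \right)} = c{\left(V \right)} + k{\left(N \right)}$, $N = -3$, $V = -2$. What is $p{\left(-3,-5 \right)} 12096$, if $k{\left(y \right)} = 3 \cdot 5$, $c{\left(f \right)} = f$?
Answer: $157248$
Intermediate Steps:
$k{\left(y \right)} = 15$
$p{\left(x,h \right)} = 13$ ($p{\left(x,h \right)} = -2 + 15 = 13$)
$p{\left(-3,-5 \right)} 12096 = 13 \cdot 12096 = 157248$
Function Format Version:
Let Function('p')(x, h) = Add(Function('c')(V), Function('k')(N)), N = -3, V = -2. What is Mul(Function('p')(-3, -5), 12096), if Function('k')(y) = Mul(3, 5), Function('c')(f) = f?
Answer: 157248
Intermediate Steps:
Function('k')(y) = 15
Function('p')(x, h) = 13 (Function('p')(x, h) = Add(-2, 15) = 13)
Mul(Function('p')(-3, -5), 12096) = Mul(13, 12096) = 157248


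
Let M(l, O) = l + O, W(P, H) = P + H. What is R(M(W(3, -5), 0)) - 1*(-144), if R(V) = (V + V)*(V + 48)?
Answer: -40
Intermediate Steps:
W(P, H) = H + P
M(l, O) = O + l
R(V) = 2*V*(48 + V) (R(V) = (2*V)*(48 + V) = 2*V*(48 + V))
R(M(W(3, -5), 0)) - 1*(-144) = 2*(0 + (-5 + 3))*(48 + (0 + (-5 + 3))) - 1*(-144) = 2*(0 - 2)*(48 + (0 - 2)) + 144 = 2*(-2)*(48 - 2) + 144 = 2*(-2)*46 + 144 = -184 + 144 = -40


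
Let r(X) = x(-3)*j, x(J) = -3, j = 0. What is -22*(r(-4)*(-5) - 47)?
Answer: 1034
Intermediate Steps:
r(X) = 0 (r(X) = -3*0 = 0)
-22*(r(-4)*(-5) - 47) = -22*(0*(-5) - 47) = -22*(0 - 47) = -22*(-47) = 1034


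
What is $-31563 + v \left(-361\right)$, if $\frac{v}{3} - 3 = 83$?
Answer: $-124701$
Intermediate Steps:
$v = 258$ ($v = 9 + 3 \cdot 83 = 9 + 249 = 258$)
$-31563 + v \left(-361\right) = -31563 + 258 \left(-361\right) = -31563 - 93138 = -124701$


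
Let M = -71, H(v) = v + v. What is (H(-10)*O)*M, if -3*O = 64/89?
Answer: -90880/267 ≈ -340.37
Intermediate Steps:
H(v) = 2*v
O = -64/267 (O = -64/(3*89) = -⅓*64/89 = -64/267 ≈ -0.23970)
(H(-10)*O)*M = ((2*(-10))*(-64/267))*(-71) = -20*(-64/267)*(-71) = (1280/267)*(-71) = -90880/267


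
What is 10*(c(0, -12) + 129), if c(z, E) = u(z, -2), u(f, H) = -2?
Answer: 1270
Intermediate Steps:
c(z, E) = -2
10*(c(0, -12) + 129) = 10*(-2 + 129) = 10*127 = 1270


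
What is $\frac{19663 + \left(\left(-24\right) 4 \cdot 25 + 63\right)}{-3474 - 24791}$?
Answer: $- \frac{17326}{28265} \approx -0.61298$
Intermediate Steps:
$\frac{19663 + \left(\left(-24\right) 4 \cdot 25 + 63\right)}{-3474 - 24791} = \frac{19663 + \left(\left(-96\right) 25 + 63\right)}{-28265} = \left(19663 + \left(-2400 + 63\right)\right) \left(- \frac{1}{28265}\right) = \left(19663 - 2337\right) \left(- \frac{1}{28265}\right) = 17326 \left(- \frac{1}{28265}\right) = - \frac{17326}{28265}$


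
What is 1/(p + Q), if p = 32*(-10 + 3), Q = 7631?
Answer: 1/7407 ≈ 0.00013501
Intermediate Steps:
p = -224 (p = 32*(-7) = -224)
1/(p + Q) = 1/(-224 + 7631) = 1/7407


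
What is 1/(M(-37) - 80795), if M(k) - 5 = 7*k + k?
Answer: -1/81086 ≈ -1.2333e-5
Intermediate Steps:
M(k) = 5 + 8*k (M(k) = 5 + (7*k + k) = 5 + 8*k)
1/(M(-37) - 80795) = 1/((5 + 8*(-37)) - 80795) = 1/((5 - 296) - 80795) = 1/(-291 - 80795) = 1/(-81086) = -1/81086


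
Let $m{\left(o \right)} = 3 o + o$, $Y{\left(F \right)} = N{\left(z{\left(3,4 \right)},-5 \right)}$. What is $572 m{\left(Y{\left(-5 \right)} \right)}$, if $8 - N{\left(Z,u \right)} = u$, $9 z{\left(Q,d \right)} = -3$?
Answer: $29744$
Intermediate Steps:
$z{\left(Q,d \right)} = - \frac{1}{3}$ ($z{\left(Q,d \right)} = \frac{1}{9} \left(-3\right) = - \frac{1}{3}$)
$N{\left(Z,u \right)} = 8 - u$
$Y{\left(F \right)} = 13$ ($Y{\left(F \right)} = 8 - -5 = 8 + 5 = 13$)
$m{\left(o \right)} = 4 o$
$572 m{\left(Y{\left(-5 \right)} \right)} = 572 \cdot 4 \cdot 13 = 572 \cdot 52 = 29744$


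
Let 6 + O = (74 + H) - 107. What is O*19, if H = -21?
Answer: -1140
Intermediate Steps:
O = -60 (O = -6 + ((74 - 21) - 107) = -6 + (53 - 107) = -6 - 54 = -60)
O*19 = -60*19 = -1140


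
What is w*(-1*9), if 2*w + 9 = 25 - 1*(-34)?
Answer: -225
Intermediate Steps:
w = 25 (w = -9/2 + (25 - 1*(-34))/2 = -9/2 + (25 + 34)/2 = -9/2 + (½)*59 = -9/2 + 59/2 = 25)
w*(-1*9) = 25*(-1*9) = 25*(-9) = -225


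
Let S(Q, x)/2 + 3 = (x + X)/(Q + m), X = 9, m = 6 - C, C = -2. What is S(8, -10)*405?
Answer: -19845/8 ≈ -2480.6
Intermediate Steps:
m = 8 (m = 6 - 1*(-2) = 6 + 2 = 8)
S(Q, x) = -6 + 2*(9 + x)/(8 + Q) (S(Q, x) = -6 + 2*((x + 9)/(Q + 8)) = -6 + 2*((9 + x)/(8 + Q)) = -6 + 2*(9 + x)/(8 + Q))
S(8, -10)*405 = (2*(-15 - 10 - 3*8)/(8 + 8))*405 = (2*(-15 - 10 - 24)/16)*405 = (2*(1/16)*(-49))*405 = -49/8*405 = -19845/8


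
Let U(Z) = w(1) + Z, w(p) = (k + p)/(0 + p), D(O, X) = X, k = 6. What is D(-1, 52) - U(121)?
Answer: -76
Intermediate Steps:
w(p) = (6 + p)/p (w(p) = (6 + p)/(0 + p) = (6 + p)/p)
U(Z) = 7 + Z (U(Z) = (6 + 1)/1 + Z = 1*7 + Z = 7 + Z)
D(-1, 52) - U(121) = 52 - (7 + 121) = 52 - 1*128 = 52 - 128 = -76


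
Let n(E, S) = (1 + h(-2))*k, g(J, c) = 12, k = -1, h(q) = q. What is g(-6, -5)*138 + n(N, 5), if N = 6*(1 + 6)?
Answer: 1657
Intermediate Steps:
N = 42 (N = 6*7 = 42)
n(E, S) = 1 (n(E, S) = (1 - 2)*(-1) = -1*(-1) = 1)
g(-6, -5)*138 + n(N, 5) = 12*138 + 1 = 1656 + 1 = 1657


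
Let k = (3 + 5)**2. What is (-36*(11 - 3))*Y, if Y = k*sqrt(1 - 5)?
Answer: -36864*I ≈ -36864.0*I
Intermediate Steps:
k = 64 (k = 8**2 = 64)
Y = 128*I (Y = 64*sqrt(1 - 5) = 64*sqrt(-4) = 64*(2*I) = 128*I ≈ 128.0*I)
(-36*(11 - 3))*Y = (-36*(11 - 3))*(128*I) = (-36*8)*(128*I) = -36864*I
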